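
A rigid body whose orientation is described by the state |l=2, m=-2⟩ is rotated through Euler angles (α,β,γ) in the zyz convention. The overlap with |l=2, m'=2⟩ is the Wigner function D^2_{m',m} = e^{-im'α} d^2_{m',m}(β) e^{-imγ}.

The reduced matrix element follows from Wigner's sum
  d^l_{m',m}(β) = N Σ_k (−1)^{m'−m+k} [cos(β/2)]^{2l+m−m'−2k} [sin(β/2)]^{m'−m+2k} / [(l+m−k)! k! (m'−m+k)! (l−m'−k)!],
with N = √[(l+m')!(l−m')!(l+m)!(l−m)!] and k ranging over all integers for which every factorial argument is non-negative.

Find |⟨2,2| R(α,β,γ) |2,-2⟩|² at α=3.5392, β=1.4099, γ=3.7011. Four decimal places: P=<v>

P=0.0311

First d^2_{2,-2}(β=1.4099), then the phase factors e^{-i(2)α} and e^{-i(-2)γ}:
c=cos(1.4099/2)=0.761644, s=sin(1.4099/2)=0.647996; N=√[24·1·1·24]=24.000000
k: max(0,(-2)−(2))=0 … min(2+(-2),2−(2))=0
  k=0: (−1)^4·24.0000/(24)·0.7616^0·0.6480^4 = +0.176315
d^2_{2,-2}(1.4099) = +0.176315
|D^2_{2,-2}|² = |d^2_{2,-2}(β)|² = (+0.176315)² = 0.031087 (the z-rotation phases have unit modulus)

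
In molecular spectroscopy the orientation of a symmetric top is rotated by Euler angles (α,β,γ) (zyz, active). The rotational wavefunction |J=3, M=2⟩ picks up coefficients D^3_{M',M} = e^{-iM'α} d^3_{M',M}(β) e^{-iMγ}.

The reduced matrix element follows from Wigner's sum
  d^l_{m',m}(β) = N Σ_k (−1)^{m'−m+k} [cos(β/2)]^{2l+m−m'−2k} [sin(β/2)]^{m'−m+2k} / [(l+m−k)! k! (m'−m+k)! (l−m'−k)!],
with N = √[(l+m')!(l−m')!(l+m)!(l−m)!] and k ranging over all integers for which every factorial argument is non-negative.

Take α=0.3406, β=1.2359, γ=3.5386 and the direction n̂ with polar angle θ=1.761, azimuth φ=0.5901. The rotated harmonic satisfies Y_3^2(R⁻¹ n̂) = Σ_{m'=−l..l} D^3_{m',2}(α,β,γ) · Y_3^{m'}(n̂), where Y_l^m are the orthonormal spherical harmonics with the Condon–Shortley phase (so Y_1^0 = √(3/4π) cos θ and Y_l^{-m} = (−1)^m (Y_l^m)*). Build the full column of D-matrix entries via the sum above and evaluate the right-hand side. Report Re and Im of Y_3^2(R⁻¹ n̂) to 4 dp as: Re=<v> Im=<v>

Need the full column D^3_{m',2} for m'=−3..3 at α=0.3406, β=1.2359, γ=3.5386.
cos(β/2)=0.815068, sin(β/2)=0.579365
d^3_{-3,2}: single k=5 term ⇒ +0.130326;  D = +0.126960+0.029430i
d^3_{-2,2}: k∈[4..5] ⇒ +0.374255 -0.037819 = +0.336436;  D = +0.334297-0.037874i
d^3_{-1,2}: k∈[3..4] ⇒ +0.665992 -0.168251 = +0.497742;  D = +0.447448-0.218030i
d^3_{0,2}: k∈[2..3] ⇒ +0.811411 -0.409976 = +0.401435;  D = +0.281401-0.286293i
d^3_{1,2}: k∈[1..2] ⇒ +0.659055 -0.665992 = -0.006938;  D = -0.002931+0.006288i
d^3_{2,2}: k∈[0..1] ⇒ +0.293199 -0.740714 = -0.447515;  D = -0.042709+0.445472i
d^3_{3,2}: single k=0 term ⇒ -0.510502;  D = +0.123834+0.495254i
Y_3^{m'}(θ=1.761,φ=0.5901) and Σ D·Y over m':
  (+0.1270+0.0294i)·(-0.0783-0.3872i)  (+0.3343-0.0379i)·(-0.0709+0.1723i)  (+0.4474-0.2180i)·(-0.2166+0.1450i)  (+0.2814-0.2863i)·(+0.1990+0.0000i)  (-0.0029+0.0063i)·(+0.2166+0.1450i)  (-0.0427+0.4455i)·(-0.0709-0.1723i)  (+0.1238+0.4953i)·(+0.0783-0.3872i)
Y_3^2(R⁻¹ n̂) = +0.254697+0.031455i

Re=0.2547 Im=0.0315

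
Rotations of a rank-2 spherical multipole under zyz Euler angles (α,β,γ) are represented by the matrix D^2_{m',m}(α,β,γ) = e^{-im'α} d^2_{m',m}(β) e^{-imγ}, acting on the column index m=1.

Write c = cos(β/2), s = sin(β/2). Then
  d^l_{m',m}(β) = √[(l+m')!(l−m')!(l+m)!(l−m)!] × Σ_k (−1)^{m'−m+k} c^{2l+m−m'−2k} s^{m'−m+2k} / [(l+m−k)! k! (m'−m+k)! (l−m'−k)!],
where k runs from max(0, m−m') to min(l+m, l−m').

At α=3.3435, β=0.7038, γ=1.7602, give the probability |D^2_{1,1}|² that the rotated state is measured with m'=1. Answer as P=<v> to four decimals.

P=0.2138

D^2_{1,1}(3.3435,0.7038,1.7602) = e^{-i·1·3.3435}·d^2_{1,1}(0.7038)·e^{-i·1·1.7602}. Compute d first:
Half-angle: c=0.938720, s=0.344682. N=√(6·1·6·1)=6.000000
Admissible k: 0..1 (factorial args all ≥0)
  k=0: (−1)^0·6.0000/(6)·0.9387^4·0.3447^0 = +0.776503
  k=1: (−1)^1·6.0000/(2)·0.9387^2·0.3447^2 = -0.314073
d^2_{1,1}(0.7038) = +0.776503 -0.314073 = +0.462431
|D^2_{1,1}|² = |d^2_{1,1}(β)|² = (+0.462431)² = 0.213842 (the z-rotation phases have unit modulus)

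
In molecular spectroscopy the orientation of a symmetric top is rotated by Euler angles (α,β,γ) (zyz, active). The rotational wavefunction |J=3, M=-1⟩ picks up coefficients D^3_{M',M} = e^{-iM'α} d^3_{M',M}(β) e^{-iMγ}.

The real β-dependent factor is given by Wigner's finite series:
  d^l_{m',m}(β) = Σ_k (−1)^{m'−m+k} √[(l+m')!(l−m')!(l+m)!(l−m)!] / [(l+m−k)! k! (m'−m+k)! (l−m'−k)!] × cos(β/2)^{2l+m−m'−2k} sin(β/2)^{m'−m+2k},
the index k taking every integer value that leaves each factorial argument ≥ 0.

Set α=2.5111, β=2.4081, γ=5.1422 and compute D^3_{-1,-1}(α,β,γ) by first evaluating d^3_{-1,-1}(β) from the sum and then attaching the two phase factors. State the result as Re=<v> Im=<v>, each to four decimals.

D^3_{-1,-1}(2.5111,2.4081,5.1422) = e^{-i·-1·2.5111}·d^3_{-1,-1}(2.4081)·e^{-i·-1·5.1422}. Compute d first:
c=cos(2.4081/2)=0.358580, s=sin(2.4081/2)=0.933499; N=√[2·24·2·24]=48.000000
k∈{0,1,2} keeps every argument non-negative
  k=0: (−1)^0·48.0000/(48)·0.3586^6·0.9335^0 = +0.002126
  k=1: (−1)^1·48.0000/(6)·0.3586^4·0.9335^2 = -0.115256
  k=2: (−1)^2·48.0000/(8)·0.3586^2·0.9335^4 = +0.585840
d^3_{-1,-1}(2.4081) = +0.002126 -0.115256 +0.585840 = +0.472710
D = (-0.807737+0.589543i)·(+0.472710)·(+0.416699-0.909045i) = +0.094229+0.463223i

Re=0.0942 Im=0.4632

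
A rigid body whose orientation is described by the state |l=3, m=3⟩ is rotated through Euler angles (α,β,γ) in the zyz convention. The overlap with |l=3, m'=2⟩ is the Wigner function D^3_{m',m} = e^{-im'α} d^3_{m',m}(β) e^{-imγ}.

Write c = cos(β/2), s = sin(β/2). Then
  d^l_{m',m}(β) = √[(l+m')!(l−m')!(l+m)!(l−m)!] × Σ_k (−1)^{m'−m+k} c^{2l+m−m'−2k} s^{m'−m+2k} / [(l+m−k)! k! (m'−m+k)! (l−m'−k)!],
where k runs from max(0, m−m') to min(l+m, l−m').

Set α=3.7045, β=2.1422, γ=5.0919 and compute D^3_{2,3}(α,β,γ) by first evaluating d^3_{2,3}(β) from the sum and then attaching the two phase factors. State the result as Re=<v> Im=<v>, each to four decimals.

Split into d^3_{2,3}(β=2.1422) × two z-phases.
c=cos(2.1422/2)=0.479159, s=sin(2.1422/2)=0.877728; N=√[120·1·720·1]=293.938769
k: max(0,(3)−(2))=1 … min(3+(3),3−(2))=1
  k=1: (−1)^0·293.9388/(120)·0.4792^5·0.8777^1 = +0.054304
d^3_{2,3}(2.1422) = +0.054304
D = (+0.430441-0.902619i)·(+0.054304)·(-0.908020-0.418927i) = -0.041759+0.034715i

Re=-0.0418 Im=0.0347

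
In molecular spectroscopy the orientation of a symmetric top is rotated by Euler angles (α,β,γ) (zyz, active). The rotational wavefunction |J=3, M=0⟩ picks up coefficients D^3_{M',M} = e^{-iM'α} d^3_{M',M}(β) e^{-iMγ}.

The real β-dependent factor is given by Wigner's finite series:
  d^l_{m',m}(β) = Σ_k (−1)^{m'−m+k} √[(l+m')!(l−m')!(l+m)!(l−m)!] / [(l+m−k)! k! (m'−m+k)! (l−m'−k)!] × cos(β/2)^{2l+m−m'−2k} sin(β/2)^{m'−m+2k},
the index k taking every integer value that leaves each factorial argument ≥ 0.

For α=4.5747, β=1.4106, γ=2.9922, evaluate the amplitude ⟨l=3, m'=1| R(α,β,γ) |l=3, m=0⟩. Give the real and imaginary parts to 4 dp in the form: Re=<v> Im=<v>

First d^3_{1,0}(β=1.4106), then the phase factors e^{-i(1)α} and e^{-i(0)γ}:
c=cos(1.4106/2)=0.761417, s=sin(1.4106/2)=0.648262; N=√[24·2·6·6]=41.569219
Admissible k: 0..2 (factorial args all ≥0)
  k=0: (−1)^1·41.5692/(12)·0.7614^5·0.6483^1 = -0.574718
  k=1: (−1)^2·41.5692/(4)·0.7614^3·0.6483^3 = +1.249776
  k=2: (−1)^3·41.5692/(12)·0.7614^1·0.6483^5 = -0.301972
d^3_{1,0}(1.4106) = -0.574718 +1.249776 -0.301972 = +0.373086
Attach z-rotation phases: D = e^{-i(1)(4.5747)}·(+0.373086)·e^{-i(0)(2.9922)} = -0.051208+0.369555i

Re=-0.0512 Im=0.3696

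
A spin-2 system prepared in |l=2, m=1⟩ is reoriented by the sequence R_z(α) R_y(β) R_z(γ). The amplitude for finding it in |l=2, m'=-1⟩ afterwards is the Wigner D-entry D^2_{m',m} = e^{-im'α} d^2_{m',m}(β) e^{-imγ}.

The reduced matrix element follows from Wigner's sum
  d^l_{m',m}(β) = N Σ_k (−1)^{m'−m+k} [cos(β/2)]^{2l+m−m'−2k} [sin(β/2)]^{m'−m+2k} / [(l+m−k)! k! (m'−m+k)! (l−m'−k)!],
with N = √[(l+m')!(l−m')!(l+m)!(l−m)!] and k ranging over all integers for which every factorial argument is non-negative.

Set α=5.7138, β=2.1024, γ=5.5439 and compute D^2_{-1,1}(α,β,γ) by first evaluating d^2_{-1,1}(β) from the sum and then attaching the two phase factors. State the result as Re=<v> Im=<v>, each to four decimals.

Re=-0.0103 Im=-0.0018

D^2_{-1,1}(5.7138,2.1024,5.5439) = e^{-i·-1·5.7138}·d^2_{-1,1}(2.1024)·e^{-i·1·5.5439}. Compute d first:
With c≡cos(β/2)=0.496530 and s≡sin(β/2)=0.868020, N=[1·6·6·1]^{1/2}=6.000000
k∈{2,3} keeps every argument non-negative
  k=2: (−1)^0·6.0000/(2)·0.4965^2·0.8680^2 = +0.557277
  k=3: (−1)^1·6.0000/(6)·0.4965^0·0.8680^4 = -0.567699
d^2_{-1,1}(2.1024) = +0.557277 -0.567699 = -0.010422
Attach z-rotation phases: D = e^{-i(-1)(5.7138)}·(-0.010422)·e^{-i(1)(5.5439)} = -0.010272-0.001762i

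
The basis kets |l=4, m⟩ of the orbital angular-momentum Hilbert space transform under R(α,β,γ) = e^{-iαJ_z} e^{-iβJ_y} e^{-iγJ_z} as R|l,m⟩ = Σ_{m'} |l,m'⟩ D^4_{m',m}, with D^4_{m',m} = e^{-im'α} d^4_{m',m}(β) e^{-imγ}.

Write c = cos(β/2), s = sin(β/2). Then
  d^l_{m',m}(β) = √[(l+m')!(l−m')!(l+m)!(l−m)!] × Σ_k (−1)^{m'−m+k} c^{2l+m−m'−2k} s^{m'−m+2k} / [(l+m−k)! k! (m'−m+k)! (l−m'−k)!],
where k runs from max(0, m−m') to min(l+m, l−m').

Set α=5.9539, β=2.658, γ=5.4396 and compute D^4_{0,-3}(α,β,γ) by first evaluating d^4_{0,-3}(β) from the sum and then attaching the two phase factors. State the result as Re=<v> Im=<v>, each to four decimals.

Re=-0.1078 Im=-0.0755

Split into d^4_{0,-3}(β=2.658) × two z-phases.
With c≡cos(β/2)=0.239447 and s≡sin(β/2)=0.970909, N=[24·24·1·5040]^{1/2}=1703.830978
The bounds max(0,m−m')=0 and min(l+m,l−m')=1 give 2 terms
  k=0: (−1)^3·1703.8310/(144)·0.2394^5·0.9709^3 = -0.008524
  k=1: (−1)^4·1703.8310/(144)·0.2394^3·0.9709^5 = +0.140148
d^4_{0,-3}(2.658) = -0.008524 +0.140148 = +0.131624
D = (+1.000000+0.000000i)·(+0.131624)·(-0.819168-0.573553i) = -0.107822-0.075493i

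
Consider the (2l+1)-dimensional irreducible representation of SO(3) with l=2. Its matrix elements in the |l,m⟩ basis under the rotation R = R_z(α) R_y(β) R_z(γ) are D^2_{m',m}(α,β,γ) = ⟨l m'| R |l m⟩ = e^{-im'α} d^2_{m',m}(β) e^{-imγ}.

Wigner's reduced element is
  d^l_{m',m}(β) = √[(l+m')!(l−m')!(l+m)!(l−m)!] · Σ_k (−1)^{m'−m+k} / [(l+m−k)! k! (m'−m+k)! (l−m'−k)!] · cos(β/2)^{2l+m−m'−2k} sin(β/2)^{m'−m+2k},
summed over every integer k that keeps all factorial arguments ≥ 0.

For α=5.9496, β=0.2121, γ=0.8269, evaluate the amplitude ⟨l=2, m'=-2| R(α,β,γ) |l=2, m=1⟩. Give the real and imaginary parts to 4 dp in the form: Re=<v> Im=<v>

Re=0.0002 Im=-0.0024

Split into d^2_{-2,1}(β=0.2121) × two z-phases.
c=cos(0.2121/2)=0.994382, s=sin(0.2121/2)=0.105851; N=√[1·24·6·1]=12.000000
k: max(0,(1)−(-2))=3 … min(2+(1),2−(-2))=3
  k=3: (−1)^0·12.0000/(6)·0.9944^1·0.1059^3 = +0.002359
d^2_{-2,1}(0.2121) = +0.002359
Attach z-rotation phases: D = e^{-i(-2)(5.9496)}·(+0.002359)·e^{-i(1)(0.8269)} = +0.000181-0.002352i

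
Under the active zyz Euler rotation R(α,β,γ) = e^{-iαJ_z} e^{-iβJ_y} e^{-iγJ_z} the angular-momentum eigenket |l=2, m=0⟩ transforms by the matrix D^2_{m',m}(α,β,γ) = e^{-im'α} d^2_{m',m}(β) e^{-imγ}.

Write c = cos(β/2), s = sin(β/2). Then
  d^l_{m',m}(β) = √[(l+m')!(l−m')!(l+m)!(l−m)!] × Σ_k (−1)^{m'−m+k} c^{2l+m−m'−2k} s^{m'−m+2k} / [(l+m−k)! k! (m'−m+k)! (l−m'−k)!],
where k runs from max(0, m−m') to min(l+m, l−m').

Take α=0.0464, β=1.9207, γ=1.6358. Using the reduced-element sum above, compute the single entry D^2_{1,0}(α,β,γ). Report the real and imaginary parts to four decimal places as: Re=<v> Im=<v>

First d^2_{1,0}(β=1.9207), then the phase factors e^{-i(1)α} and e^{-i(0)γ}:
With c≡cos(β/2)=0.573233 and s≡sin(β/2)=0.819392, N=[6·1·2·2]^{1/2}=4.898979
k: max(0,(0)−(1))=0 … min(2+(0),2−(1))=1
  k=0: (−1)^1·4.8990/(2)·0.5732^3·0.8194^1 = -0.378061
  k=1: (−1)^2·4.8990/(2)·0.5732^1·0.8194^3 = +0.772472
d^2_{1,0}(1.9207) = -0.378061 +0.772472 = +0.394411
Attach z-rotation phases: D = e^{-i(1)(0.0464)}·(+0.394411)·e^{-i(0)(1.6358)} = +0.393986-0.018294i

Re=0.3940 Im=-0.0183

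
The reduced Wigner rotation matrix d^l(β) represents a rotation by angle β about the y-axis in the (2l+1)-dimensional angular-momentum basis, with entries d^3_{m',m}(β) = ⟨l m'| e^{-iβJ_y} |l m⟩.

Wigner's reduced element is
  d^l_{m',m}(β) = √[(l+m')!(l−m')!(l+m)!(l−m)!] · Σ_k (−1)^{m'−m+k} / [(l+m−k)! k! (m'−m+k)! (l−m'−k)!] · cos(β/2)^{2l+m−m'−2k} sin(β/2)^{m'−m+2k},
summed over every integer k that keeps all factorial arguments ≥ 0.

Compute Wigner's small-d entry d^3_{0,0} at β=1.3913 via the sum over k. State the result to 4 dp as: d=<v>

d=-0.2536

d^3_{0,0}(β=1.3913) via Wigner's sum:
Half-angle: c=0.767637, s=0.640885. N=√(6·6·6·6)=36.000000
k∈{0,1,2,3} keeps every argument non-negative
  k=0: (−1)^0·36.0000/(36)·0.7676^6·0.6409^0 = +0.204614
  k=1: (−1)^1·36.0000/(4)·0.7676^4·0.6409^2 = -1.283590
  k=2: (−1)^2·36.0000/(4)·0.7676^2·0.6409^4 = +0.894693
  k=3: (−1)^3·36.0000/(36)·0.7676^0·0.6409^6 = -0.069291
d^3_{0,0}(1.3913) = +0.204614 -1.283590 +0.894693 -0.069291 = -0.253574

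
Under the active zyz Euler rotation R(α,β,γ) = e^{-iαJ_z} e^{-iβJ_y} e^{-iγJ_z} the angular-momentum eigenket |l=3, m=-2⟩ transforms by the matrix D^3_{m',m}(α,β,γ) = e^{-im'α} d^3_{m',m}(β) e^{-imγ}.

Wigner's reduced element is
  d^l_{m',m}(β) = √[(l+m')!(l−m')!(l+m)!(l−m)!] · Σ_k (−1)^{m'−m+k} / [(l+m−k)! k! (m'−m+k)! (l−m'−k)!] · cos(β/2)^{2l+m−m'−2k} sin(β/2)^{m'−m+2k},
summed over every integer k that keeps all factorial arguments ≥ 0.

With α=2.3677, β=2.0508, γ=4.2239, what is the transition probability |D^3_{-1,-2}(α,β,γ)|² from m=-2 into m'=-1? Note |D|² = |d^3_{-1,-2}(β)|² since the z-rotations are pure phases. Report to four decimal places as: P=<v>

Split into d^3_{-1,-2}(β=2.0508) × two z-phases.
With c≡cos(β/2)=0.518757 and s≡sin(β/2)=0.854922, N=[2·24·1·120]^{1/2}=75.894664
k∈{0,1} keeps every argument non-negative
  k=0: (−1)^1·75.8947/(24)·0.5188^5·0.8549^1 = -0.101565
  k=1: (−1)^2·75.8947/(12)·0.5188^3·0.8549^3 = +0.551697
d^3_{-1,-2}(2.0508) = -0.101565 +0.551697 = +0.450132
|D^3_{-1,-2}|² = |d^3_{-1,-2}(β)|² = (+0.450132)² = 0.202619 (the z-rotation phases have unit modulus)

P=0.2026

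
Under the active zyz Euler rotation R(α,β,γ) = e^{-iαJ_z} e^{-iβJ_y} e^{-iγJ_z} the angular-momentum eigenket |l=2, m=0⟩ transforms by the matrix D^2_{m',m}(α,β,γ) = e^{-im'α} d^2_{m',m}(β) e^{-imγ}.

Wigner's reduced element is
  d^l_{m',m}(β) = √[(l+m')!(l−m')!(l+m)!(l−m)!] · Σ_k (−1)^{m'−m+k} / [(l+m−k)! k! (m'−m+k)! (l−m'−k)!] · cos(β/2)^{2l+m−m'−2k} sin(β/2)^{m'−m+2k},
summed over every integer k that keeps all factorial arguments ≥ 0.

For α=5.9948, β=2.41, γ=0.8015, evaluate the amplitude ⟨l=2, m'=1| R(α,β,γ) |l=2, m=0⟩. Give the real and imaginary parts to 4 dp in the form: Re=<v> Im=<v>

First d^2_{1,0}(β=2.41), then the phase factors e^{-i(1)α} and e^{-i(0)γ}:
c=cos(2.41/2)=0.357693, s=sin(2.41/2)=0.933839; N=√[6·1·2·2]=4.898979
The bounds max(0,m−m')=0 and min(l+m,l−m')=1 give 2 terms
  k=0: (−1)^1·4.8990/(2)·0.3577^3·0.9338^1 = -0.104684
  k=1: (−1)^2·4.8990/(2)·0.3577^1·0.9338^3 = +0.713514
d^2_{1,0}(2.41) = -0.104684 +0.713514 = +0.608830
Attach z-rotation phases: D = e^{-i(1)(5.9948)}·(+0.608830)·e^{-i(0)(0.8015)} = +0.583688+0.173154i

Re=0.5837 Im=0.1732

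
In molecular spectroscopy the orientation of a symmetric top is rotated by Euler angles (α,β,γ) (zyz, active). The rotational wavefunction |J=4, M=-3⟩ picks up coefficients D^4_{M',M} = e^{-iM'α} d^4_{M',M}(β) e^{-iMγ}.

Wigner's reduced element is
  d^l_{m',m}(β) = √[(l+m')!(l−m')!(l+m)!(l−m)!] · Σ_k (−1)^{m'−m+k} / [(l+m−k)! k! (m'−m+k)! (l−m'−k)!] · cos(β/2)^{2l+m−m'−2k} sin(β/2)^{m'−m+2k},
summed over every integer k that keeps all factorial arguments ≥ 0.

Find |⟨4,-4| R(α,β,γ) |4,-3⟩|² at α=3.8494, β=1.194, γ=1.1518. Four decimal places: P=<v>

P=0.1770

D^4_{-4,-3}(3.8494,1.194,1.1518) = e^{-i·-4·3.8494}·d^4_{-4,-3}(1.194)·e^{-i·-3·1.1518}. Compute d first:
Half-angle: c=0.827026, s=0.562164. N=√(1·40320·1·5040)=14255.272709
The bounds max(0,m−m')=1 and min(l+m,l−m')=1 give 1 term
  k=1: (−1)^0·14255.2727/(5040)·0.8270^7·0.5622^1 = +0.420767
d^4_{-4,-3}(1.194) = +0.420767
|D^4_{-4,-3}|² = |d^4_{-4,-3}(β)|² = (+0.420767)² = 0.177045 (the z-rotation phases have unit modulus)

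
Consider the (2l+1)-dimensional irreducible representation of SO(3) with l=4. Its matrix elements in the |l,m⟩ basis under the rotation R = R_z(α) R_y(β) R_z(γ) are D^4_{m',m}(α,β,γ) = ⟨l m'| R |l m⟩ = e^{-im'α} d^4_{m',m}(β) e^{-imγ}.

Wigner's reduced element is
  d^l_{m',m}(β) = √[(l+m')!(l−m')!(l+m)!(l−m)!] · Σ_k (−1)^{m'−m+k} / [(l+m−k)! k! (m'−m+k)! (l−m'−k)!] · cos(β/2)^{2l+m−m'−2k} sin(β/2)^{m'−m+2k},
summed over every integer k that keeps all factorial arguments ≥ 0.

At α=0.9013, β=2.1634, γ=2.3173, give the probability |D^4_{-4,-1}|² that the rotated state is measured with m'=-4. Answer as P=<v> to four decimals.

D^4_{-4,-1}(0.9013,2.1634,2.3173) = e^{-i·-4·0.9013}·d^4_{-4,-1}(2.1634)·e^{-i·-1·2.3173}. Compute d first:
Half-angle: c=0.469828, s=0.882758. N=√(1·40320·6·120)=5387.986637
Admissible k: 3..3 (factorial args all ≥0)
  k=3: (−1)^0·5387.9866/(720)·0.4698^5·0.8828^3 = +0.117846
d^4_{-4,-1}(2.1634) = +0.117846
|D^4_{-4,-1}|² = |d^4_{-4,-1}(β)|² = (+0.117846)² = 0.013888 (the z-rotation phases have unit modulus)

P=0.0139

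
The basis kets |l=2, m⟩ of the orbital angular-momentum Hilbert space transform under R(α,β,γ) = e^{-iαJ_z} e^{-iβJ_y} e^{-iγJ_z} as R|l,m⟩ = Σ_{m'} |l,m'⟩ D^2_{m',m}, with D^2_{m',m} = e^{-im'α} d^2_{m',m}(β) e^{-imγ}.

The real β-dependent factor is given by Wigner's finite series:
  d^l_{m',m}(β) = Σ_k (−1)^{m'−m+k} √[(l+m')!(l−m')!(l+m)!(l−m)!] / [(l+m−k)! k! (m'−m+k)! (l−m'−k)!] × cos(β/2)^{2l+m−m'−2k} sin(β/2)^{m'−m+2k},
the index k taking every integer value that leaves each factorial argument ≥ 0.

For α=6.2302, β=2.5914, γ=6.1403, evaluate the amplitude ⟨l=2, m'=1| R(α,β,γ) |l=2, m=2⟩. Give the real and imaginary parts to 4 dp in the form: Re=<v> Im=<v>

Split into d^2_{1,2}(β=2.5914) × two z-phases.
Half-angle: c=0.271640, s=0.962399. N=√(6·1·24·1)=12.000000
k∈{1} keeps every argument non-negative
  k=1: (−1)^0·12.0000/(6)·0.2716^3·0.9624^1 = +0.038580
d^2_{1,2}(2.5914) = +0.038580
Phases: e^{-i·(1)·6.2302}=+0.998597+0.052961i, e^{-i·(2)·6.1403}=+0.959445+0.281897i ⇒ D=+0.036388+0.012821i

Re=0.0364 Im=0.0128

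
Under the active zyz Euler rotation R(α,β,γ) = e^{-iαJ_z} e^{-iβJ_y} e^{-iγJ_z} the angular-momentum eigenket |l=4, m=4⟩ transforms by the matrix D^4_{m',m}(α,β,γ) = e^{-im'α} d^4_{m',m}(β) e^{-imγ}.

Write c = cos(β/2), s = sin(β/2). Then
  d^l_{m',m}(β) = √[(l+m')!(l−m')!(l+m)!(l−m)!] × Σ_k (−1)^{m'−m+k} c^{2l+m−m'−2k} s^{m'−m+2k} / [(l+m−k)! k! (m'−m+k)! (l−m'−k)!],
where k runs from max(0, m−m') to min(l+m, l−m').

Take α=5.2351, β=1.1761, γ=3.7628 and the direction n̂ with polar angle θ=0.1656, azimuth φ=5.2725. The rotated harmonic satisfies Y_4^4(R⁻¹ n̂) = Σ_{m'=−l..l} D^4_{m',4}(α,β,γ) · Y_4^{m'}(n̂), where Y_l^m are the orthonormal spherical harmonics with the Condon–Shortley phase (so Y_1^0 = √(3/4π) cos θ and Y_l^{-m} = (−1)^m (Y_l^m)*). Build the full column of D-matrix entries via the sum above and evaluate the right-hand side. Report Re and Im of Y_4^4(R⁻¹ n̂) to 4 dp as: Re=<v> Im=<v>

Need the full column D^4_{m',4} for m'=−4..4 at α=5.2351, β=1.1761, γ=3.7628.
cos(β/2)=0.832024, sin(β/2)=0.554740
d^4_{-4,4}: single k=8 term ⇒ +0.008968;  D = +0.008281-0.003443i
d^4_{-3,4}: single k=7 term ⇒ +0.038046;  D = +0.030193+0.023149i
d^4_{-2,4}: single k=6 term ⇒ +0.106754;  D = -0.013986+0.105834i
d^4_{-1,4}: single k=5 term ⇒ +0.226437;  D = -0.209320+0.086366i
d^4_{0,4}: single k=4 term ⇒ +0.379708;  D = -0.300718-0.231833i
d^4_{1,4}: single k=3 term ⇒ +0.509379;  D = +0.068079-0.504809i
d^4_{2,4}: single k=2 term ⇒ +0.540222;  D = +0.499932-0.204716i
d^4_{3,4}: single k=1 term ⇒ +0.433097;  D = +0.342295+0.265343i
d^4_{4,4}: single k=0 term ⇒ +0.229661;  D = -0.031300+0.227518i
Y_4^{m'}(θ=0.1656,φ=5.2725) and Σ D·Y over m':
  (+0.0083-0.0034i)·(-0.0002-0.0003i)  (+0.0302+0.0231i)·(-0.0055+0.0006i)  (-0.0140+0.1058i)·(-0.0230+0.0475i)  (-0.2093+0.0864i)·(+0.1557+0.2483i)  (-0.3007-0.2318i)·(+0.7340+0.0000i)  (+0.0681-0.5048i)·(-0.1557+0.2483i)  (+0.4999-0.2047i)·(-0.0230-0.0475i)  (+0.3423+0.2653i)·(+0.0055+0.0006i)  (-0.0313+0.2275i)·(-0.0002+0.0003i)
Y_4^4(R⁻¹ n̂) = -0.184494-0.133857i

Re=-0.1845 Im=-0.1339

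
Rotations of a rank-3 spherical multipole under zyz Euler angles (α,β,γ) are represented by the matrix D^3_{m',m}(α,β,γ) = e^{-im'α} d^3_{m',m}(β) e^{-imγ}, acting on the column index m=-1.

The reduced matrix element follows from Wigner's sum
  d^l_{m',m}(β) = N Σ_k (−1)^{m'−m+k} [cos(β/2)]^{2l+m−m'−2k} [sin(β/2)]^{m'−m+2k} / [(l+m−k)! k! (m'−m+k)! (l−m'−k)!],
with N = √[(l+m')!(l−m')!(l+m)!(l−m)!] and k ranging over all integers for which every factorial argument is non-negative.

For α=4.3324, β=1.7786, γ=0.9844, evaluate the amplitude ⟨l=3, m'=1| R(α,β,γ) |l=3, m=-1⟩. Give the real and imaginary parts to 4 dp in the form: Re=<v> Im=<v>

First d^3_{1,-1}(β=1.7786), then the phase factors e^{-i(1)α} and e^{-i(-1)γ}:
c=cos(1.7786/2)=0.629956, s=sin(1.7786/2)=0.776631; N=√[24·2·2·24]=48.000000
Admissible k: 0..2 (factorial args all ≥0)
  k=0: (−1)^2·48.0000/(8)·0.6300^4·0.7766^2 = +0.569929
  k=1: (−1)^3·48.0000/(6)·0.6300^2·0.7766^4 = -1.154965
  k=2: (−1)^4·48.0000/(48)·0.6300^0·0.7766^6 = +0.219426
d^3_{1,-1}(1.7786) = +0.569929 -1.154965 +0.219426 = -0.365610
D = (-0.370910+0.928669i)·(-0.365610)·(+0.553363+0.832940i) = +0.357849-0.074930i

Re=0.3578 Im=-0.0749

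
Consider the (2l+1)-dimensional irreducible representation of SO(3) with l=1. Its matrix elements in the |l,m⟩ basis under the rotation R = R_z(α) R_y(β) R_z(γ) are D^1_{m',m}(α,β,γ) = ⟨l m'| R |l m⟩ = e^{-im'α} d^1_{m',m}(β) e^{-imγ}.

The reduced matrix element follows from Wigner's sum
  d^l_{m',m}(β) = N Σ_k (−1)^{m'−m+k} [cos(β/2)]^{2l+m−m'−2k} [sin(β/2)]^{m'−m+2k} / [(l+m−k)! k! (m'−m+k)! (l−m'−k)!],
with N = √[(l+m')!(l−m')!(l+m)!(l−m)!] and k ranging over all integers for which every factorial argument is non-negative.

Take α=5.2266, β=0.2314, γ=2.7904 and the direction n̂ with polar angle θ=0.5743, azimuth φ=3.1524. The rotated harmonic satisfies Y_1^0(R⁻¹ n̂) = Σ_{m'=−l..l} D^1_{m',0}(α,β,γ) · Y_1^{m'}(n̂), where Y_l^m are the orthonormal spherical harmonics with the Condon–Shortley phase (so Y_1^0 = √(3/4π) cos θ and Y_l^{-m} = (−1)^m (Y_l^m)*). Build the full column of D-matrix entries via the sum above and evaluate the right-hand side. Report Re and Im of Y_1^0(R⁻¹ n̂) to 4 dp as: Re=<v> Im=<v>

Re=0.3699 Im=0.0000

Need the full column D^1_{m',0} for m'=−1..1 at α=5.2266, β=0.2314, γ=2.7904.
cos(β/2)=0.993314, sin(β/2)=0.115442
d^1_{-1,0}: single k=1 term ⇒ +0.162168;  D = +0.079762-0.141197i
d^1_{0,0}: k∈[0..1] ⇒ +0.986673 -0.013327 = +0.973346;  D = +0.973346+0.000000i
d^1_{1,0}: single k=0 term ⇒ -0.162168;  D = -0.079762-0.141197i
Y_1^{m'}(θ=0.5743,φ=3.1524) and Σ D·Y over m':
  (+0.0798-0.1412i)·(-0.1877+0.0020i)  (+0.9733+0.0000i)·(+0.4102+0.0000i)  (-0.0798-0.1412i)·(+0.1877+0.0020i)
Y_1^0(R⁻¹ n̂) = +0.369917+0.000000i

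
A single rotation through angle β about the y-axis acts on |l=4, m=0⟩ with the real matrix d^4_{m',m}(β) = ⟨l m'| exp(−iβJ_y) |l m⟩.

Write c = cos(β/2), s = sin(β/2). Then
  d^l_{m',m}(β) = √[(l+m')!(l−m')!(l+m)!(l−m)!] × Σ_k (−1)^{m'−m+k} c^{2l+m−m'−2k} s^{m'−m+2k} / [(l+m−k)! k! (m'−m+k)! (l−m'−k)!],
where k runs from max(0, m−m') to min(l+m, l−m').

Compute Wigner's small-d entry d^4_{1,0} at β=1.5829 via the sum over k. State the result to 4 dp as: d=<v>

d=-0.0203

d^4_{1,0}(β=1.5829) via Wigner's sum:
c=cos(1.5829/2)=0.702815, s=sin(1.5829/2)=0.711373; N=√[120·6·24·24]=643.987578
k∈{0,1,2,3} keeps every argument non-negative
  k=0: (−1)^1·643.9876/(144)·0.7028^7·0.7114^1 = -0.269462
  k=1: (−1)^2·643.9876/(24)·0.7028^5·0.7114^3 = +1.656389
  k=2: (−1)^3·643.9876/(24)·0.7028^3·0.7114^5 = -1.696976
  k=3: (−1)^4·643.9876/(144)·0.7028^1·0.7114^7 = +0.289760
d^4_{1,0}(1.5829) = -0.269462 +1.656389 -1.696976 +0.289760 = -0.020290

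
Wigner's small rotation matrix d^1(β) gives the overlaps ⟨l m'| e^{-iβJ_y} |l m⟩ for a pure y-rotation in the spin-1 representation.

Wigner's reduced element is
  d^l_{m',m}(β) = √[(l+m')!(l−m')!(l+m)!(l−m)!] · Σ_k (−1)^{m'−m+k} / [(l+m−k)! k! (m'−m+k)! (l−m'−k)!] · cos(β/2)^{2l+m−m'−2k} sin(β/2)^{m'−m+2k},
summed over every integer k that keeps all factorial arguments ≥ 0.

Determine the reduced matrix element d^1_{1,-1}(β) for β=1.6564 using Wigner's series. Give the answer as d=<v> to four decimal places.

d=0.5427

d^1_{1,-1}(β=1.6564) via Wigner's sum:
With c≡cos(β/2)=0.676203 and s≡sin(β/2)=0.736715, N=[2·1·1·2]^{1/2}=2.000000
The bounds max(0,m−m')=0 and min(l+m,l−m')=0 give 1 term
  k=0: (−1)^2·2.0000/(2)·0.6762^0·0.7367^2 = +0.542750
d^1_{1,-1}(1.6564) = +0.542750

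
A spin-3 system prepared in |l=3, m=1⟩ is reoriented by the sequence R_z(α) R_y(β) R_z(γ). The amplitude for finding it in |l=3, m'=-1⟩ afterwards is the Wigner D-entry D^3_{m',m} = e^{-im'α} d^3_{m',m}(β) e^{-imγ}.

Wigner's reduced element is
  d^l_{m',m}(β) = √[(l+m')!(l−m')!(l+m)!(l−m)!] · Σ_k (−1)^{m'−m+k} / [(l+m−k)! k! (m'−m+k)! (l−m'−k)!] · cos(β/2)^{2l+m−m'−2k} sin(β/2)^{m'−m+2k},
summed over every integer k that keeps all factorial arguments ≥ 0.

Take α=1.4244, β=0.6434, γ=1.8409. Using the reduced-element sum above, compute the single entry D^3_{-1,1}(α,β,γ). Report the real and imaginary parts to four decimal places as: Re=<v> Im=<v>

First d^3_{-1,1}(β=0.6434), then the phase factors e^{-i(-1)α} and e^{-i(1)γ}:
Half-angle: c=0.948699, s=0.316180. N=√(2·24·24·2)=48.000000
Admissible k: 2..4 (factorial args all ≥0)
  k=2: (−1)^0·48.0000/(8)·0.9487^4·0.3162^2 = +0.485885
  k=3: (−1)^1·48.0000/(6)·0.9487^2·0.3162^4 = -0.071959
  k=4: (−1)^2·48.0000/(48)·0.9487^0·0.3162^6 = +0.000999
d^3_{-1,1}(0.6434) = +0.485885 -0.071959 +0.000999 = +0.414926
D = (+0.145874+0.989303i)·(+0.414926)·(-0.266831-0.963743i) = +0.379454-0.167863i

Re=0.3795 Im=-0.1679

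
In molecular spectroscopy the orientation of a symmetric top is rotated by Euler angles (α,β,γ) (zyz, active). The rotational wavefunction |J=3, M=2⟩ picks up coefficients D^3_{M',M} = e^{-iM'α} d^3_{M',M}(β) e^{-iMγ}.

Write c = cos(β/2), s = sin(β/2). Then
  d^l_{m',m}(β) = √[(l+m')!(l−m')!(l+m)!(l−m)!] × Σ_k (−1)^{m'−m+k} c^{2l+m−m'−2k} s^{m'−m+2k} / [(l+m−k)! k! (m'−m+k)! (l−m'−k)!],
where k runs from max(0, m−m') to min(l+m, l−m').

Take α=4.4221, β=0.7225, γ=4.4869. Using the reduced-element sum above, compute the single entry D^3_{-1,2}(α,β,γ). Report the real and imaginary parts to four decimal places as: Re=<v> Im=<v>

First d^3_{-1,2}(β=0.7225), then the phase factors e^{-i(-1)α} and e^{-i(2)γ}:
c=cos(0.7225/2)=0.935456, s=sin(0.7225/2)=0.353444; N=√[2·24·120·1]=75.894664
k∈{3,4} keeps every argument non-negative
  k=3: (−1)^0·75.8947/(12)·0.9355^3·0.3534^3 = +0.228592
  k=4: (−1)^1·75.8947/(24)·0.9355^1·0.3534^5 = -0.016316
d^3_{-1,2}(0.7225) = +0.228592 -0.016316 = +0.212276
D = (-0.286229-0.958161i)·(+0.212276)·(-0.900021-0.435846i) = -0.033964+0.209541i

Re=-0.0340 Im=0.2095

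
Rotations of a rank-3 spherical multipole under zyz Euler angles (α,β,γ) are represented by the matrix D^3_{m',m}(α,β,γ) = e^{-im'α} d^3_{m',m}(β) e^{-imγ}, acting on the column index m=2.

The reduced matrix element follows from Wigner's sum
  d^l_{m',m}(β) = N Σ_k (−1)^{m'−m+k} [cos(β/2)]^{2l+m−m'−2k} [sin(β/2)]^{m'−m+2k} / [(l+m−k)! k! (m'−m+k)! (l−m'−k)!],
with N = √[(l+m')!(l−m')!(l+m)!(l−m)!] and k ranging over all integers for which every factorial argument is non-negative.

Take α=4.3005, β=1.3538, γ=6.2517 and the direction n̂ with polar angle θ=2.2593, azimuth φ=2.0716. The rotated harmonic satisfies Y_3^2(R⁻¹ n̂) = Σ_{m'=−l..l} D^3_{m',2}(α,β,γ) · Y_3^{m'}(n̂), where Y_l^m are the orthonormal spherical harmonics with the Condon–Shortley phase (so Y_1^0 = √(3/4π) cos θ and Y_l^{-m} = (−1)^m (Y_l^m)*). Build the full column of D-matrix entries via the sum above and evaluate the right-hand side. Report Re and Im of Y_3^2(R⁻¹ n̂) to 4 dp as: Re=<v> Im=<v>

Need the full column D^3_{m',2} for m'=−3..3 at α=4.3005, β=1.3538, γ=6.2517.
cos(β/2)=0.779518, sin(β/2)=0.626380
d^3_{-3,2}: single k=5 term ⇒ +0.184115;  D = +0.169717+0.071376i
d^3_{-2,2}: k∈[4..5] ⇒ +0.467706 -0.060398 = +0.407307;  D = -0.295004+0.280841i
d^3_{-1,2}: k∈[3..4] ⇒ +0.736244 -0.237692 = +0.498552;  D = -0.170446-0.468511i
d^3_{0,2}: k∈[2..3] ⇒ +0.793489 -0.512346 = +0.281143;  D = +0.280586+0.017692i
d^3_{1,2}: k∈[1..2] ⇒ +0.570124 -0.736244 = -0.166120;  D = +0.075952-0.147740i
d^3_{2,2}: k∈[0..1] ⇒ +0.224366 -0.724353 = -0.499987;  D = +0.315959+0.387500i
d^3_{3,2}: single k=0 term ⇒ -0.441616;  D = -0.425361+0.118711i
Y_3^{m'}(θ=2.2593,φ=2.0716) and Σ D·Y over m':
  (+0.1697+0.0714i)·(+0.1917+0.0131i)  (-0.2950+0.2808i)·(+0.2087-0.3262i)  (-0.1704-0.4685i)·(-0.1220-0.2230i)  (+0.2806+0.0177i)·(+0.2327+0.0000i)  (+0.0760-0.1477i)·(+0.1220-0.2230i)  (+0.3160+0.3875i)·(+0.2087+0.3262i)  (-0.4254+0.1187i)·(-0.1917+0.0131i)
Y_3^2(R⁻¹ n̂) = +0.039103+0.390646i

Re=0.0391 Im=0.3906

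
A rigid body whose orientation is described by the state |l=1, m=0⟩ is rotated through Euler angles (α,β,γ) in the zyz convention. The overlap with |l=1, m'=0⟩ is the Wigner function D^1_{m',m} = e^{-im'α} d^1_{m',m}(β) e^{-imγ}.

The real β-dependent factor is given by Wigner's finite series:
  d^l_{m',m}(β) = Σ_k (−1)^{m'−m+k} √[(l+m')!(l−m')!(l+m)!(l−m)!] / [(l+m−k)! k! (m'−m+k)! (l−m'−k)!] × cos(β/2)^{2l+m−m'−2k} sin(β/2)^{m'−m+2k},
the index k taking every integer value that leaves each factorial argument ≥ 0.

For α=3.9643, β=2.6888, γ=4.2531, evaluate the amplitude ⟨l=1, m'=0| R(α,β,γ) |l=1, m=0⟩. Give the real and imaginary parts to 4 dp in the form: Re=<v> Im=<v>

D^1_{0,0}(3.9643,2.6888,4.2531) = e^{-i·0·3.9643}·d^1_{0,0}(2.6888)·e^{-i·0·4.2531}. Compute d first:
c=cos(2.6888/2)=0.224467, s=sin(2.6888/2)=0.974482; N=√[1·1·1·1]=1.000000
k∈{0,1} keeps every argument non-negative
  k=0: (−1)^0·1.0000/(1)·0.2245^2·0.9745^0 = +0.050386
  k=1: (−1)^1·1.0000/(1)·0.2245^0·0.9745^2 = -0.949614
d^1_{0,0}(2.6888) = +0.050386 -0.949614 = -0.899229
D = (+1.000000+0.000000i)·(-0.899229)·(+1.000000+0.000000i) = -0.899229+0.000000i

Re=-0.8992 Im=0.0000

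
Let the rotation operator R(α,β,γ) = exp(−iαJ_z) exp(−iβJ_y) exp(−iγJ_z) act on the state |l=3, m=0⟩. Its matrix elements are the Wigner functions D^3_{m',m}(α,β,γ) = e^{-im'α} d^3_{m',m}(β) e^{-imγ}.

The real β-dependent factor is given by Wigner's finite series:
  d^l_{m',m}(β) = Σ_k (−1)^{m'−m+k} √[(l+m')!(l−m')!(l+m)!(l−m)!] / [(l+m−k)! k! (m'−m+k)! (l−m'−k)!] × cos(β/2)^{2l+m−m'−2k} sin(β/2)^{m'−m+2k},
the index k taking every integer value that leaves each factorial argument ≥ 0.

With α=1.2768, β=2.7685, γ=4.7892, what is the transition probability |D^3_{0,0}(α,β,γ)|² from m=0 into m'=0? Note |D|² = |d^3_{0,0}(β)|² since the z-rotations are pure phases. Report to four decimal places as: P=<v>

Split into d^3_{0,0}(β=2.7685) × two z-phases.
c=cos(2.7685/2)=0.185466, s=sin(2.7685/2)=0.982651; N=√[6·6·6·6]=36.000000
Admissible k: 0..3 (factorial args all ≥0)
  k=0: (−1)^0·36.0000/(36)·0.1855^6·0.9827^0 = +0.000041
  k=1: (−1)^1·36.0000/(4)·0.1855^4·0.9827^2 = -0.010283
  k=2: (−1)^2·36.0000/(4)·0.1855^2·0.9827^4 = +0.288648
  k=3: (−1)^3·36.0000/(36)·0.1855^0·0.9827^6 = -0.900316
d^3_{0,0}(2.7685) = +0.000041 -0.010283 +0.288648 -0.900316 = -0.621909
|D^3_{0,0}|² = |d^3_{0,0}(β)|² = (-0.621909)² = 0.386771 (the z-rotation phases have unit modulus)

P=0.3868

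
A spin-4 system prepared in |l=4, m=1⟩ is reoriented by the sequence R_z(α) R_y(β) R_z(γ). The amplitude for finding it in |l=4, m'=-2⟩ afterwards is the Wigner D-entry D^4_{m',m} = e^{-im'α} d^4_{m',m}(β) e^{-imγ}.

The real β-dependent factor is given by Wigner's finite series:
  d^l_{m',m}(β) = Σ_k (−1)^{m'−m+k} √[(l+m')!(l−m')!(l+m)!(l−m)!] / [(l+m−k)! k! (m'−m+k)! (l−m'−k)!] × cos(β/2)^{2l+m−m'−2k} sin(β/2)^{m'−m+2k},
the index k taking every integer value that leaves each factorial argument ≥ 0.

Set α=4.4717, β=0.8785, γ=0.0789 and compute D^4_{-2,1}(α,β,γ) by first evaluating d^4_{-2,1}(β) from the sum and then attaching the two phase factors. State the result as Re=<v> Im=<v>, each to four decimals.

Re=-0.3824 Im=0.2399

Split into d^4_{-2,1}(β=0.8785) × two z-phases.
c=cos(0.8785/2)=0.905071, s=sin(0.8785/2)=0.425261; N=√[2·720·120·6]=1018.233765
The bounds max(0,m−m')=3 and min(l+m,l−m')=5 give 3 terms
  k=3: (−1)^0·1018.2338/(72)·0.9051^5·0.4253^3 = +0.660532
  k=4: (−1)^1·1018.2338/(48)·0.9051^3·0.4253^5 = -0.218741
  k=5: (−1)^2·1018.2338/(240)·0.9051^1·0.4253^7 = +0.009658
d^4_{-2,1}(0.8785) = +0.660532 -0.218741 +0.009658 = +0.451449
Phases: e^{-i·(-2)·4.4717}=-0.886358+0.463001i, e^{-i·(1)·0.0789}=+0.996889-0.078818i ⇒ D=-0.382426+0.239910i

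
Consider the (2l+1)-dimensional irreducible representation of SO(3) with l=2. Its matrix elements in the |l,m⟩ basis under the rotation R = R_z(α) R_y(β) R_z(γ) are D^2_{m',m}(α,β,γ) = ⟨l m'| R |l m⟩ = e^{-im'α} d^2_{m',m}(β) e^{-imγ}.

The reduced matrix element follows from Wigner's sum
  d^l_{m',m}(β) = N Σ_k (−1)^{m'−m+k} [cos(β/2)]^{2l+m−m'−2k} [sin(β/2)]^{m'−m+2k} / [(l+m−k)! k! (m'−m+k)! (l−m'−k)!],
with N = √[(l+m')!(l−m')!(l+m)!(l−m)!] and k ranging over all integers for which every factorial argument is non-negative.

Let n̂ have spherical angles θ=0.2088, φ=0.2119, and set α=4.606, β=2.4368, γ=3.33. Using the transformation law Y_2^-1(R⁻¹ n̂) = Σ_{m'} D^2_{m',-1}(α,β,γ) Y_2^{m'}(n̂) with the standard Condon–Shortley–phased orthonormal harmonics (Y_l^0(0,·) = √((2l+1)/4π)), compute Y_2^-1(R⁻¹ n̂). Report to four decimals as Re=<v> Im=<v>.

Need the full column D^2_{m',-1} for m'=−2..2 at α=4.606, β=2.4368, γ=3.33.
cos(β/2)=0.345148, sin(β/2)=0.938548
d^2_{-2,-1}: single k=1 term ⇒ +0.077180;  D = +0.077157-0.001881i
d^2_{-1,-1}: k∈[0..1] ⇒ +0.014191 -0.314807 = -0.300616;  D = +0.024628-0.299606i
d^2_{0,-1}: k∈[0..1] ⇒ -0.094525 +0.698957 = +0.604432;  D = -0.593736-0.113207i
d^2_{1,-1}: k∈[0..1] ⇒ +0.314807 -0.775937 = -0.461130;  D = -0.133979+0.441237i
d^2_{2,-1}: single k=0 term ⇒ -0.570696;  D = -0.525382-0.222863i
Y_2^{m'}(θ=0.2088,φ=0.2119) and Σ D·Y over m':
  (+0.0772-0.0019i)·(+0.0151-0.0068i)  (+0.0246-0.2996i)·(+0.1532-0.0329i)  (-0.5937-0.1132i)·(+0.5901+0.0000i)  (-0.1340+0.4412i)·(-0.1532-0.0329i)  (-0.5254-0.2229i)·(+0.0151+0.0068i)
Y_2^-1(R⁻¹ n̂) = -0.326695-0.184181i

Re=-0.3267 Im=-0.1842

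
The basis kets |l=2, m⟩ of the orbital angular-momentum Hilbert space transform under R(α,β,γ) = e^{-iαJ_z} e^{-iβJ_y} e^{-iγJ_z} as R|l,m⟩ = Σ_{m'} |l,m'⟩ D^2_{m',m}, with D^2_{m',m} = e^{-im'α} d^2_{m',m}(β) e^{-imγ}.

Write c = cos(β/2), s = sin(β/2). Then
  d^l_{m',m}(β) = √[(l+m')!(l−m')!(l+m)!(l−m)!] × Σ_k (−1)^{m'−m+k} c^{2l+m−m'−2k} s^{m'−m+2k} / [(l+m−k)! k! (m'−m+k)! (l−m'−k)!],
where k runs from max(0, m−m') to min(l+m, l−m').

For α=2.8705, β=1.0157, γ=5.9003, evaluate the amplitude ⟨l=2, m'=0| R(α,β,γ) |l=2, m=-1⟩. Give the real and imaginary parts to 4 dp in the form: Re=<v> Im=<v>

D^2_{0,-1}(2.8705,1.0157,5.9003) = e^{-i·0·2.8705}·d^2_{0,-1}(1.0157)·e^{-i·-1·5.9003}. Compute d first:
With c≡cos(β/2)=0.873792 and s≡sin(β/2)=0.486300, N=[2·2·1·6]^{1/2}=4.898979
Admissible k: 0..1 (factorial args all ≥0)
  k=0: (−1)^1·4.8990/(2)·0.8738^3·0.4863^1 = -0.794701
  k=1: (−1)^2·4.8990/(2)·0.8738^1·0.4863^3 = +0.246148
d^2_{0,-1}(1.0157) = -0.794701 +0.246148 = -0.548554
Phases: e^{-i·(0)·2.8705}=+1.000000+0.000000i, e^{-i·(-1)·5.9003}=+0.927591-0.373598i ⇒ D=-0.508833+0.204939i

Re=-0.5088 Im=0.2049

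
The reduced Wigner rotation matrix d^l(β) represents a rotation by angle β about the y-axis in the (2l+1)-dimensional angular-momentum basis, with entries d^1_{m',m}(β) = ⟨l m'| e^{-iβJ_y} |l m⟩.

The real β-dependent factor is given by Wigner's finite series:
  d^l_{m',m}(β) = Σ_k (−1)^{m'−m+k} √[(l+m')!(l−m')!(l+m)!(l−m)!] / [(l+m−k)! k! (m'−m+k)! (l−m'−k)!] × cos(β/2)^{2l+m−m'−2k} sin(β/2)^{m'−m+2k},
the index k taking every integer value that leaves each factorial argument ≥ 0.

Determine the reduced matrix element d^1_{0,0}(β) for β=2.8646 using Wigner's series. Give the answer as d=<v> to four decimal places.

d^1_{0,0}(β=2.8646) via Wigner's sum:
With c≡cos(β/2)=0.138054 and s≡sin(β/2)=0.990425, N=[1·1·1·1]^{1/2}=1.000000
Admissible k: 0..1 (factorial args all ≥0)
  k=0: (−1)^0·1.0000/(1)·0.1381^2·0.9904^0 = +0.019059
  k=1: (−1)^1·1.0000/(1)·0.1381^0·0.9904^2 = -0.980941
d^1_{0,0}(2.8646) = +0.019059 -0.980941 = -0.961882

d=-0.9619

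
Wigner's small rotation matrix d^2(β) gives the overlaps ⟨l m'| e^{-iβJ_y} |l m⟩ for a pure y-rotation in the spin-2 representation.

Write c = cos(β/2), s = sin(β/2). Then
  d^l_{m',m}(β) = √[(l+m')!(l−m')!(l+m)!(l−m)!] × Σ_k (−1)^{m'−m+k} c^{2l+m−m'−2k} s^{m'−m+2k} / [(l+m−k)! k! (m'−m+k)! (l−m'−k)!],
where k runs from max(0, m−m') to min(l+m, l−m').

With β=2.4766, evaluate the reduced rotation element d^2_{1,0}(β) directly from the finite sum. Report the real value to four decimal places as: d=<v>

d=0.5947

d^2_{1,0}(β=2.4766) via Wigner's sum:
c=cos(2.4766/2)=0.326404, s=sin(2.4766/2)=0.945230; N=√[6·1·2·2]=4.898979
The bounds max(0,m−m')=0 and min(l+m,l−m')=1 give 2 terms
  k=0: (−1)^1·4.8990/(2)·0.3264^3·0.9452^1 = -0.080515
  k=1: (−1)^2·4.8990/(2)·0.3264^1·0.9452^3 = +0.675218
d^2_{1,0}(2.4766) = -0.080515 +0.675218 = +0.594702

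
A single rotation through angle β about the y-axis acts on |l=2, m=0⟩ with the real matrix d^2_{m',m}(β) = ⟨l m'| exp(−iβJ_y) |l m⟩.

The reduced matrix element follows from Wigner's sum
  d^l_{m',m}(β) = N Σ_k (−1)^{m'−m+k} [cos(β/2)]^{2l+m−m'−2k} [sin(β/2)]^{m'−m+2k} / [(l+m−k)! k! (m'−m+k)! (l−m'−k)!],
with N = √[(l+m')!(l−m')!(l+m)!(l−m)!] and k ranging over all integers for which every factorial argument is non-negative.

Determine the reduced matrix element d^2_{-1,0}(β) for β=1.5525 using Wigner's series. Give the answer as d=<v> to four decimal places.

d^2_{-1,0}(β=1.5525) via Wigner's sum:
Half-angle: c=0.713546, s=0.700609. N=√(1·6·2·2)=4.898979
The bounds max(0,m−m')=1 and min(l+m,l−m')=2 give 2 terms
  k=1: (−1)^0·4.8990/(2)·0.7135^3·0.7006^1 = +0.623472
  k=2: (−1)^1·4.8990/(2)·0.7135^1·0.7006^3 = -0.601068
d^2_{-1,0}(1.5525) = +0.623472 -0.601068 = +0.022403

d=0.0224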